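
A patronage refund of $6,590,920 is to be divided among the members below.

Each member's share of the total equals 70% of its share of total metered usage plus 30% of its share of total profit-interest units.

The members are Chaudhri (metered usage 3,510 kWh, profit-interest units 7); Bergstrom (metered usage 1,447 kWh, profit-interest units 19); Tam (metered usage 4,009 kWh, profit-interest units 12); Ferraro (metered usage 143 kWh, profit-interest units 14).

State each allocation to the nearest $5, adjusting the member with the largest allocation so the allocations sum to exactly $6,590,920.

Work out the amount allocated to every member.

Chaudhri: $2,043,960; Bergstrom: $1,455,360; Tam: $2,486,830; Ferraro: $604,770

Totals — metered usage 9,109, profit-interest units 52.
Composite weights (70% metered usage + 30% profit-interest units): Chaudhri 0.3101; Bergstrom 0.2208; Tam 0.3773; Ferraro 0.0918.
Pro-rata amounts: Chaudhri 2,043,961.92; Bergstrom 1,455,361.48; Tam 2,486,824.57; Ferraro 604,772.03.
Rounded to nearest $5: Chaudhri $2,043,960; Bergstrom $1,455,360; Tam $2,486,825; Ferraro $604,770. Sum = $6,590,915.
Difference $6,590,920 − $6,590,915 = +$5 applied to largest allocation (Tam): Tam becomes $2,486,830.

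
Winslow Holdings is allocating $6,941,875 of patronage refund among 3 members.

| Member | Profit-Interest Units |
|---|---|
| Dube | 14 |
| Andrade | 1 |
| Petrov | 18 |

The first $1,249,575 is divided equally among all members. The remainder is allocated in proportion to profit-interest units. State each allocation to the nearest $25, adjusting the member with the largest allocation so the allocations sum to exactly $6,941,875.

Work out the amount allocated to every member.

Dube: $2,831,450 | Andrade: $589,025 | Petrov: $3,521,400

$1,249,575 shared equally gives $416,525 per member.
Remainder $5,692,300 by profit-interest units (total 33): Dube 2,414,915.15 → $2,414,925; Andrade 172,493.94 → $172,500; Petrov 3,104,890.91 → $3,104,900.
Rounding difference −$25 on remainder applied to Petrov.
Totals: Dube $416,525 + $2,414,925 = $2,831,450; Andrade $416,525 + $172,500 = $589,025; Petrov $416,525 + $3,104,875 = $3,521,400.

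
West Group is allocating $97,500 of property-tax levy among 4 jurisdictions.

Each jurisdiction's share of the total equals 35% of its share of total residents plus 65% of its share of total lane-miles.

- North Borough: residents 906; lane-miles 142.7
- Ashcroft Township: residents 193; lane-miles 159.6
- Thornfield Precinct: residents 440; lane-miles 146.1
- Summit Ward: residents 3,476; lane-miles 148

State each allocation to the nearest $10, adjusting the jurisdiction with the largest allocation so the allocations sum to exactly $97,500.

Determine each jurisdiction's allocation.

North Borough: $21,330 · Ashcroft Township: $18,270 · Thornfield Precinct: $18,520 · Summit Ward: $39,380

Residents total 5,015; lane-miles total 596.4.
Combined weights (35% residents + 65% lane-miles): North Borough 0.2188; Ashcroft Township 0.1874; Thornfield Precinct 0.1899; Summit Ward 0.4039.
Raw shares: North Borough 21,328.62; Ashcroft Township 18,272.79; Thornfield Precinct 18,518.98; Summit Ward 39,379.60.
At nearest $10: North Borough $21,330; Ashcroft Township $18,270; Thornfield Precinct $18,520; Summit Ward $39,380. Sum = $97,500.
Sum already equals the total — no adjustment.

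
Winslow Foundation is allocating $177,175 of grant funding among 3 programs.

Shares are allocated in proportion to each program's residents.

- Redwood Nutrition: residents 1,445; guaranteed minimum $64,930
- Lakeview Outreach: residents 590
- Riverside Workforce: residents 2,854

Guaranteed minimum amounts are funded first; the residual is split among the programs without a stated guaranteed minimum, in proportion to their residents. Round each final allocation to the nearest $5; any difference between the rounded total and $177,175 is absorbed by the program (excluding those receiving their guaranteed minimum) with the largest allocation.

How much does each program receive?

Fund the minimums — Redwood Nutrition $64,930. Residual $112,245.
Residual split over remaining residents 3,444: Lakeview Outreach 19,228.96 → $19,230; Riverside Workforce 93,016.04 → $93,015.

Redwood Nutrition: $64,930; Lakeview Outreach: $19,230; Riverside Workforce: $93,015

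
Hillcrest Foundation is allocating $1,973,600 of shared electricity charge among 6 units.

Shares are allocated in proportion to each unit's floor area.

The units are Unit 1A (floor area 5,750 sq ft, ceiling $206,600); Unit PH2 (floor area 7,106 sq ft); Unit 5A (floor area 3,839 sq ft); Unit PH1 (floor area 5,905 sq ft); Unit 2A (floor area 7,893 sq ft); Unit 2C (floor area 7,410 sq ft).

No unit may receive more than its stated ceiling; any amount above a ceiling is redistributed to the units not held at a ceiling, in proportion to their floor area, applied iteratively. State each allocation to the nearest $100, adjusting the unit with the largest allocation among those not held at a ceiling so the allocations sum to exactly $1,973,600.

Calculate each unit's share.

Unit 1A: $206,600 · Unit PH2: $390,500 · Unit 5A: $211,000 · Unit PH1: $324,500 · Unit 2A: $433,800 · Unit 2C: $407,200

Floor area total: 37,903.
Unconstrained shares: Unit 1A 299,401.10; Unit PH2 370,007.69; Unit 5A 199,895.80; Unit PH1 307,471.92; Unit 2A 410,986.59; Unit 2C 385,836.90.
Held at cap: Unit 1A ($206,600); balance $1,767,000 reallocated over remaining floor area 32,153.
Remaining shares: Unit PH2 390,517.28 → $390,500; Unit 5A 210,976.05 → $211,000; Unit PH1 324,515.13 → $324,500; Unit 2A 433,767.64 → $433,800; Unit 2C 407,223.90 → $407,200.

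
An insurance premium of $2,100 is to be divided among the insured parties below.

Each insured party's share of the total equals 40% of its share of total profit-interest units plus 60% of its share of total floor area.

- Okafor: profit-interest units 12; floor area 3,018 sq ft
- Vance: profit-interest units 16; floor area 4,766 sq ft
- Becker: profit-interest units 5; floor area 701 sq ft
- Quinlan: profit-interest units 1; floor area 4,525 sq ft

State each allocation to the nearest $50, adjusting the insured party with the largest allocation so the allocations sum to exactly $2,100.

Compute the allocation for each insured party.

Profit-interest units total 34; floor area total 13,010.
Composite weights (40% profit-interest units + 60% floor area): Okafor 0.2804; Vance 0.4080; Becker 0.0912; Quinlan 0.2205.
Raw shares: Okafor 588.76; Vance 856.87; Becker 191.42; Quinlan 462.95.
After rounding ($50): Okafor $600; Vance $850; Becker $200; Quinlan $450. Sum = $2,100.
No rounding difference to absorb.

Okafor: $600 | Vance: $850 | Becker: $200 | Quinlan: $450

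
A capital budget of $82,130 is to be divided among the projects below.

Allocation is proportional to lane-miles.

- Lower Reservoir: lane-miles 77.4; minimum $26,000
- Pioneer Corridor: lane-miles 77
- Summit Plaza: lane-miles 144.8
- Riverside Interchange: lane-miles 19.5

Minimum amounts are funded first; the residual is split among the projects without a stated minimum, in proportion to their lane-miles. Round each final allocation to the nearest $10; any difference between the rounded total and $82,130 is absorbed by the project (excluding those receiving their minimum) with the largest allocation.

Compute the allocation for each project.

Lower Reservoir: $26,000; Pioneer Corridor: $17,910; Summit Plaza: $33,680; Riverside Interchange: $4,540

Fund the minimums — Lower Reservoir $26,000. Residual $56,130.
Residual split over remaining lane-miles 241.3: Pioneer Corridor 17,911.36 → $17,910; Summit Plaza 33,682.65 → $33,680; Riverside Interchange 4,535.99 → $4,540.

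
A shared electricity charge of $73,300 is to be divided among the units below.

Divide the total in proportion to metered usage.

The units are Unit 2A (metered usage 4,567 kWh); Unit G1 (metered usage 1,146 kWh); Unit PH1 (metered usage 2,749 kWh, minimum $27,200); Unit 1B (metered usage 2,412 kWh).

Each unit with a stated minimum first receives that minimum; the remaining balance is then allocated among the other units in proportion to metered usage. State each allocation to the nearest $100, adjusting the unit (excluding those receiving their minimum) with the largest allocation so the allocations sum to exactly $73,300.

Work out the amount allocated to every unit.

Unit 2A: $25,900 | Unit G1: $6,500 | Unit PH1: $27,200 | Unit 1B: $13,700

Minimums first: Unit PH1 $27,200. Residual $46,100.
Residual split over remaining metered usage 8,125: Unit 2A 25,912.46 → $25,900; Unit G1 6,502.23 → $6,500; Unit 1B 13,685.32 → $13,700.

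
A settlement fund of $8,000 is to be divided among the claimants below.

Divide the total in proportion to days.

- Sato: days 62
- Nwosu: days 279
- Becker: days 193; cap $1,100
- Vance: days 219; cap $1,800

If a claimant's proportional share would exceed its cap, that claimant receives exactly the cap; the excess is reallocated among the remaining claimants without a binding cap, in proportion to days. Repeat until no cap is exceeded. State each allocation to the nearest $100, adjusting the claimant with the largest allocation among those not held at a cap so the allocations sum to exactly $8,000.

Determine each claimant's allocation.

Sato: $900 | Nwosu: $4,200 | Becker: $1,100 | Vance: $1,800

Days total: 753.
Pro-rata shares before constraints: Sato 658.70; Nwosu 2,964.14; Becker 2,050.46; Vance 2,326.69.
Held at cap: Becker ($1,100), Vance ($1,800); residual $5,100 reallocated over remaining days 341.
Redistributed shares: Sato 927.27 → $900; Nwosu 4,172.73 → $4,200.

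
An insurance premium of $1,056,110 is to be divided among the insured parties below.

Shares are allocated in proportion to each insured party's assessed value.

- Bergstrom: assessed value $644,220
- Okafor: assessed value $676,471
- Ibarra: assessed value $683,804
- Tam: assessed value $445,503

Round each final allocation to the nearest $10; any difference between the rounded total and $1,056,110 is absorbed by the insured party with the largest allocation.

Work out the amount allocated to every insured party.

Bergstrom: $277,700 | Okafor: $291,600 | Ibarra: $294,770 | Tam: $192,040

Assessed value total: 2,449,998.
Proportional shares: Bergstrom 644,220/2,449,998 × $1,056,110 = 277,701.12; Okafor 676,471/2,449,998 × $1,056,110 = 291,603.42; Ibarra 683,804/2,449,998 × $1,056,110 = 294,764.42; Tam 445,503/2,449,998 × $1,056,110 = 192,041.04.
Rounded to nearest $10: Bergstrom $277,700; Okafor $291,600; Ibarra $294,760; Tam $192,040. Sum = $1,056,100.
Difference $1,056,110 − $1,056,100 = +$10 applied to largest allocation (Ibarra): Ibarra becomes $294,770.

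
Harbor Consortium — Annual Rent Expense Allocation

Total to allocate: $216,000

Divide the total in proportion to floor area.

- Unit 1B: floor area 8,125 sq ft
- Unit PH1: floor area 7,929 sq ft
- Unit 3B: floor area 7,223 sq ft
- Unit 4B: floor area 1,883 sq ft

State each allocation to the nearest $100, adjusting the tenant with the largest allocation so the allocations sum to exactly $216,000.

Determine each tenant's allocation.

Floor area total: 25,160.
Unrounded shares: Unit 1B 8,125/25,160 × $216,000 = 69,753.58; Unit PH1 7,929/25,160 × $216,000 = 68,070.91; Unit 3B 7,223/25,160 × $216,000 = 62,009.86; Unit 4B 1,883/25,160 × $216,000 = 16,165.66.
After rounding ($100): Unit 1B $69,800; Unit PH1 $68,100; Unit 3B $62,000; Unit 4B $16,200. Sum = $216,100.
Difference $216,000 − $216,100 = −$100 applied to largest allocation (Unit 1B): Unit 1B becomes $69,700.

Unit 1B: $69,700 | Unit PH1: $68,100 | Unit 3B: $62,000 | Unit 4B: $16,200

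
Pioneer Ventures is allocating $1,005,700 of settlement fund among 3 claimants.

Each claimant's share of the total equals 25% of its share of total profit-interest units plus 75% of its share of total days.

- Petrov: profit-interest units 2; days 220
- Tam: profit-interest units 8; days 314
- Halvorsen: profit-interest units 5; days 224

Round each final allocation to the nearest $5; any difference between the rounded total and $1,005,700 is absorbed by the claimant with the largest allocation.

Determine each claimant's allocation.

Profit-interest units total 15; days total 758.
Combined weights (25% profit-interest units + 75% days): Petrov 0.2510; Tam 0.4440; Halvorsen 0.3050.
Pro-rata amounts: Petrov 252,442.20; Tam 446,550.26; Halvorsen 306,707.54.
After rounding ($5): Petrov $252,440; Tam $446,550; Halvorsen $306,710. Sum = $1,005,700.
No rounding difference to absorb.

Petrov: $252,440 | Tam: $446,550 | Halvorsen: $306,710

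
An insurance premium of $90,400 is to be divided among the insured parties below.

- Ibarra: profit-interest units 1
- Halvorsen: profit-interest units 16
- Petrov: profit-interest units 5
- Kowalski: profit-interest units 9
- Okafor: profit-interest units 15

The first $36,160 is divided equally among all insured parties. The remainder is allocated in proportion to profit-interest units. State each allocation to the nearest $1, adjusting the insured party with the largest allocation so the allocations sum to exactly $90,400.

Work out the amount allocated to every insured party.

Ibarra: $8,411 · Halvorsen: $26,098 · Petrov: $13,128 · Kowalski: $17,844 · Okafor: $24,919

First tranche $36,160 split equally: $7,232 each.
Remainder $54,240 by profit-interest units (total 46): Ibarra 1,179.13 → $1,179; Halvorsen 18,866.09 → $18,866; Petrov 5,895.65 → $5,896; Kowalski 10,612.17 → $10,612; Okafor 17,686.96 → $17,687.
Totals: Ibarra $7,232 + $1,179 = $8,411; Halvorsen $7,232 + $18,866 = $26,098; Petrov $7,232 + $5,896 = $13,128; Kowalski $7,232 + $10,612 = $17,844; Okafor $7,232 + $17,687 = $24,919.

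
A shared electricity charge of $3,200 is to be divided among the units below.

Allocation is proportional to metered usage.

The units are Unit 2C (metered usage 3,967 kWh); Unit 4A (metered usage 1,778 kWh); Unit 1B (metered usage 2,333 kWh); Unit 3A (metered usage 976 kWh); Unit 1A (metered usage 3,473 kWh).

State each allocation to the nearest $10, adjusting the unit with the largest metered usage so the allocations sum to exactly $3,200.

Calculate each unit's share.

Unit 2C: $1,010 · Unit 4A: $450 · Unit 1B: $600 · Unit 3A: $250 · Unit 1A: $890

Combined metered usage = 3,967 + 1,778 + 2,333 + 976 + 3,473 = 12,527.
Unrounded shares: Unit 2C 1,013.36; Unit 4A 454.19; Unit 1B 595.96; Unit 3A 249.32; Unit 1A 887.17.
At nearest $10: Unit 2C $1,010; Unit 4A $450; Unit 1B $600; Unit 3A $250; Unit 1A $890. Sum = $3,200.
No rounding difference to absorb.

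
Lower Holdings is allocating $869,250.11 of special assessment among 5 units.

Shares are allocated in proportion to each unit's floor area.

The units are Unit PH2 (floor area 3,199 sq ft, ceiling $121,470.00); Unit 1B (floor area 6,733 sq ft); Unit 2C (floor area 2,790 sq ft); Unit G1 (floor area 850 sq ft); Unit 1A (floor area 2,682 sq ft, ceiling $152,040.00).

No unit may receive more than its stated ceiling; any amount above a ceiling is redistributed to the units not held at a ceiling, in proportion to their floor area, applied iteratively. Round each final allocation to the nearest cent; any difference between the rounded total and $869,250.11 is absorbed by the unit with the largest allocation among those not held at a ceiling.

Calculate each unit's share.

Unit PH2: $121,470.00; Unit 1B: $386,688.34; Unit 2C: $160,234.74; Unit G1: $48,817.03; Unit 1A: $152,040.00

Combined floor area = 16,254.
Pro-rata shares before constraints: Unit PH2 171,079.8020; Unit 1B 360,075.1194; Unit 2C 149,206.8295; Unit G1 45,457.2778; Unit 1A 143,431.0813.
Cap binds for Unit PH2 ($121,470.00); remaining pool $747,780.11 reallocated over remaining floor area 13,055.
Cap binds for Unit 1A ($152,040.00); remaining pool $595,740.11 reallocated over remaining floor area 10,373.
Remaining shares: Unit 1B 386,688.3409 → $386,688.34; Unit 2C 160,234.7351 → $160,234.74; Unit G1 48,817.0340 → $48,817.03.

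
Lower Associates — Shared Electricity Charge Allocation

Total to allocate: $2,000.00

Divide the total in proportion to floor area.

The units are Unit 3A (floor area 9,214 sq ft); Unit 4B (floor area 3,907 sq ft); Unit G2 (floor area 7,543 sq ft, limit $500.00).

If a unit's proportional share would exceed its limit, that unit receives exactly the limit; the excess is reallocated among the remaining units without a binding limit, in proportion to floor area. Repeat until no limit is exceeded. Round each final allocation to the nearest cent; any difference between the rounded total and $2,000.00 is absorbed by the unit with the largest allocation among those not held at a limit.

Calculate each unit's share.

Sum of floor area: 20,664.
Pro-rata shares before constraints: Unit 3A 891.7925; Unit 4B 378.1456; Unit G2 730.0619.
Capped: Unit G2 ($500.00); balance $1,500.00 reallocated over remaining floor area 13,121.
Shares after redistribution: Unit 3A 1,053.3496 → $1,053.35; Unit 4B 446.6504 → $446.65.

Unit 3A: $1,053.35; Unit 4B: $446.65; Unit G2: $500.00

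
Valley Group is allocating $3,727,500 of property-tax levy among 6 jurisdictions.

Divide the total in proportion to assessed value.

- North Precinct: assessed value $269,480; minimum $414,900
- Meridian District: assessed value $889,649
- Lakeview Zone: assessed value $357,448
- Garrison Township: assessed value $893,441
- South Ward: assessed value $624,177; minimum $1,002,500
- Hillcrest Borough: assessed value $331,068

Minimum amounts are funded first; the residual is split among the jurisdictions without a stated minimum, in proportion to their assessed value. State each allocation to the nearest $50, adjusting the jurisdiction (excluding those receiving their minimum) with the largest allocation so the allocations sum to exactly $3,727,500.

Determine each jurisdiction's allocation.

Guaranteed amounts: North Precinct $414,900; South Ward $1,002,500. Remaining pool $2,310,100.
Remaining pool split over remaining assessed value 2,471,606: Meridian District 831,515.28 → $831,500; Lakeview Zone 334,090.72 → $334,100; Garrison Township 835,059.49 → $835,050; Hillcrest Borough 309,434.51 → $309,450.

North Precinct: $414,900; Meridian District: $831,500; Lakeview Zone: $334,100; Garrison Township: $835,050; South Ward: $1,002,500; Hillcrest Borough: $309,450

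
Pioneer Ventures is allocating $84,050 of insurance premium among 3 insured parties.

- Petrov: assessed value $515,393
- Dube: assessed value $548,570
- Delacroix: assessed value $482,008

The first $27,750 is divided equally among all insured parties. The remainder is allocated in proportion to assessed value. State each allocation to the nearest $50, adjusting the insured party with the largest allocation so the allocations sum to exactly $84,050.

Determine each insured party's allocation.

Petrov: $28,000; Dube: $29,250; Delacroix: $26,800

First tranche $27,750 split equally: $9,250 each.
Remainder $56,300 by assessed value (total 1,545,971): Petrov 18,769.19 → $18,750; Dube 19,977.41 → $20,000; Delacroix 17,553.40 → $17,550.
Totals: Petrov $9,250 + $18,750 = $28,000; Dube $9,250 + $20,000 = $29,250; Delacroix $9,250 + $17,550 = $26,800.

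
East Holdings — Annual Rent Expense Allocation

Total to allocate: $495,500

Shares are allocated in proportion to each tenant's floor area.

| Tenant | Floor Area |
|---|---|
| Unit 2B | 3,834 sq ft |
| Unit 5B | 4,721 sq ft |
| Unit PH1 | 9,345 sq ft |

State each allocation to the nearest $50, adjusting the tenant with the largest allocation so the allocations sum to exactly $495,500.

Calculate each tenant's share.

Unit 2B: $106,150 | Unit 5B: $130,700 | Unit PH1: $258,650

Sum of floor area: 17,900.
Raw shares: Unit 2B 3,834/17,900 × $495,500 = 106,131.12; Unit 5B 4,721/17,900 × $495,500 = 130,684.66; Unit PH1 9,345/17,900 × $495,500 = 258,684.22.
After rounding ($50): Unit 2B $106,150; Unit 5B $130,700; Unit PH1 $258,700. Sum = $495,550.
Difference $495,500 − $495,550 = −$50 applied to largest allocation (Unit PH1): Unit PH1 becomes $258,650.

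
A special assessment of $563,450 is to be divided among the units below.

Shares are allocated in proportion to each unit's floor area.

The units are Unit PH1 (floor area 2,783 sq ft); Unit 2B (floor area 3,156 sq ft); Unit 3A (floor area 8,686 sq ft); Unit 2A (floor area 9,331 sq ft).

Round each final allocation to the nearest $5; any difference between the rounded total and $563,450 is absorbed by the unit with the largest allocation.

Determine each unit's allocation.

Total floor area = 23,956.
Raw shares: Unit PH1 2,783/23,956 × $563,450 = 65,456.73; Unit 2B 3,156/23,956 × $563,450 = 74,229.76; Unit 3A 8,686/23,956 × $563,450 = 204,296.49; Unit 2A 9,331/23,956 × $563,450 = 219,467.02.
Rounded to nearest $5: Unit PH1 $65,455; Unit 2B $74,230; Unit 3A $204,295; Unit 2A $219,465. Sum = $563,445.
Difference $563,450 − $563,445 = +$5 applied to largest allocation (Unit 2A): Unit 2A becomes $219,470.

Unit PH1: $65,455 | Unit 2B: $74,230 | Unit 3A: $204,295 | Unit 2A: $219,470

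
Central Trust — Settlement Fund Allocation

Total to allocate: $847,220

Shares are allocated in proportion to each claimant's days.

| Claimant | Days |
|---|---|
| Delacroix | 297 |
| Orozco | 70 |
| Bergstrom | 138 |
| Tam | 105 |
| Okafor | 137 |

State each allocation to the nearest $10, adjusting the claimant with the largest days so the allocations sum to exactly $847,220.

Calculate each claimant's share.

Delacroix: $336,850; Orozco: $79,390; Bergstrom: $156,510; Tam: $119,090; Okafor: $155,380

Days total: 297 + 70 + 138 + 105 + 137 = 747.
Proportional shares: Delacroix 336,846.51; Orozco 79,391.43; Bergstrom 156,514.54; Tam 119,087.15; Okafor 155,380.37.
Rounded to nearest $10: Delacroix $336,850; Orozco $79,390; Bergstrom $156,510; Tam $119,090; Okafor $155,380. Sum = $847,220.
Rounded total matches; no reconciliation needed.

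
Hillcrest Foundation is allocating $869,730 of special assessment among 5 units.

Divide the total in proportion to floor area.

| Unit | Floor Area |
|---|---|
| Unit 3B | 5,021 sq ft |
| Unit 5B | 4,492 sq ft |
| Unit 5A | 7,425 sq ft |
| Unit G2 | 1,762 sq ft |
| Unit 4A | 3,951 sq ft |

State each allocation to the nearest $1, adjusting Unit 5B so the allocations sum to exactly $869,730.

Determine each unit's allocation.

Unit 3B: $192,791 | Unit 5B: $172,480 | Unit 5A: $285,098 | Unit G2: $67,655 | Unit 4A: $151,706

Combined floor area = 22,651.
Pro-rata amounts: Unit 3B 5,021/22,651 × $869,730 = 192,791.24; Unit 5B 4,492/22,651 × $869,730 = 172,479.24; Unit 5A 7,425/22,651 × $869,730 = 285,097.58; Unit G2 1,762/22,651 × $869,730 = 67,655.48; Unit 4A 3,951/22,651 × $869,730 = 151,706.47.
After rounding ($1): Unit 3B $192,791; Unit 5B $172,479; Unit 5A $285,098; Unit G2 $67,655; Unit 4A $151,706. Sum = $869,729.
Difference $869,730 − $869,729 = +$1 applied to Unit 5B: Unit 5B becomes $172,480.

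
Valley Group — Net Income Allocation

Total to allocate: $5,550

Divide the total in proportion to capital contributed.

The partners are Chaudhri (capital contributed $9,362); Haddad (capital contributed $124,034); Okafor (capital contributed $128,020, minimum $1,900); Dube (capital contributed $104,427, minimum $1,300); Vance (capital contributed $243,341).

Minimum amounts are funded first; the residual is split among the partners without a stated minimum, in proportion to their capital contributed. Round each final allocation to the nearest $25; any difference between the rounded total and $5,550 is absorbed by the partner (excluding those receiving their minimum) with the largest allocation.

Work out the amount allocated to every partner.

Fund the minimums — Okafor $1,900; Dube $1,300. Remaining pool $2,350.
Remaining pool split over remaining capital contributed 376,737: Chaudhri 58.40 → $50; Haddad 773.70 → $775; Vance 1,517.91 → $1,525.

Chaudhri: $50 · Haddad: $775 · Okafor: $1,900 · Dube: $1,300 · Vance: $1,525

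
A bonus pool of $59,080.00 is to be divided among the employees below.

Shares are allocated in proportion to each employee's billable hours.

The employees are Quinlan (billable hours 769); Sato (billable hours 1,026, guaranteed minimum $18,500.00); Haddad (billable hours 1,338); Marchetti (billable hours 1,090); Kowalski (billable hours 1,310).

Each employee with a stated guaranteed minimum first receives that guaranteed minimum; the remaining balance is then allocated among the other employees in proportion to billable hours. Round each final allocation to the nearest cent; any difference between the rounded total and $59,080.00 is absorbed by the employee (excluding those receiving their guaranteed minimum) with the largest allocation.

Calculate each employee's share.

Guaranteed amounts: Sato $18,500.00. Residual $40,580.00.
Residual split over remaining billable hours 4,507: Quinlan 6,923.9006 → $6,923.90; Haddad 12,047.0468 → $12,047.05; Marchetti 9,814.1114 → $9,814.11; Kowalski 11,794.9412 → $11,794.94.

Quinlan: $6,923.90; Sato: $18,500.00; Haddad: $12,047.05; Marchetti: $9,814.11; Kowalski: $11,794.94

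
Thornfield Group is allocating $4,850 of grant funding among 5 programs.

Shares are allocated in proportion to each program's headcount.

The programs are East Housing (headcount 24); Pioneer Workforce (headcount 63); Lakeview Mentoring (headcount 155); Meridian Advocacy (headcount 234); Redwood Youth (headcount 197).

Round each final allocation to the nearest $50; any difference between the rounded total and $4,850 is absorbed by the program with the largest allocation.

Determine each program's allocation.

East Housing: $150 | Pioneer Workforce: $450 | Lakeview Mentoring: $1,100 | Meridian Advocacy: $1,750 | Redwood Youth: $1,400

Sum of headcount: 673.
Pro-rata amounts: East Housing 24/673 × $4,850 = 172.96; Pioneer Workforce 63/673 × $4,850 = 454.01; Lakeview Mentoring 155/673 × $4,850 = 1,117.01; Meridian Advocacy 234/673 × $4,850 = 1,686.33; Redwood Youth 197/673 × $4,850 = 1,419.69.
At nearest $50: East Housing $150; Pioneer Workforce $450; Lakeview Mentoring $1,100; Meridian Advocacy $1,700; Redwood Youth $1,400. Sum = $4,800.
Difference $4,850 − $4,800 = +$50 applied to largest allocation (Meridian Advocacy): Meridian Advocacy becomes $1,750.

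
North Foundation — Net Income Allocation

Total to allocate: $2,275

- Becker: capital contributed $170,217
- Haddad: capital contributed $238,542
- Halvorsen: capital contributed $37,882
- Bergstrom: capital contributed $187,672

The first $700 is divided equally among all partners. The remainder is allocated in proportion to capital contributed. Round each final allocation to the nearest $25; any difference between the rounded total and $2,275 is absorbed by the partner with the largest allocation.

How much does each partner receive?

Becker: $600 · Haddad: $750 · Halvorsen: $275 · Bergstrom: $650

$700 shared equally gives $175 per partner.
Remainder $1,575 by capital contributed (total 634,313): Becker 422.65 → $425; Haddad 592.30 → $600; Halvorsen 94.06 → $100; Bergstrom 465.99 → $475.
Rounding difference −$25 on remainder applied to Haddad.
Totals: Becker $175 + $425 = $600; Haddad $175 + $575 = $750; Halvorsen $175 + $100 = $275; Bergstrom $175 + $475 = $650.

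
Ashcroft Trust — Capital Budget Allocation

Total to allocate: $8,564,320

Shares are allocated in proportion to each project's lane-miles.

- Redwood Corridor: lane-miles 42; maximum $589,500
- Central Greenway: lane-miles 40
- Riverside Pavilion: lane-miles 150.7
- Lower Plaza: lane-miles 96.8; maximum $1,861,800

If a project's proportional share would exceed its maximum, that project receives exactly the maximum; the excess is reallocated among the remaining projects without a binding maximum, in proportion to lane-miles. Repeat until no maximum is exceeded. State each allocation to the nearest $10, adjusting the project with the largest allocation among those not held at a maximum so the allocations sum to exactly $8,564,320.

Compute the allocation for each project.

Redwood Corridor: $589,500 | Central Greenway: $1,282,230 | Riverside Pavilion: $4,830,790 | Lower Plaza: $1,861,800

Lane-miles total: 329.5.
Unconstrained shares: Redwood Corridor 1,091,658.39; Central Greenway 1,039,674.66; Riverside Pavilion 3,916,974.28; Lower Plaza 2,516,012.67.
Cap binds for Redwood Corridor ($589,500), Lower Plaza ($1,861,800); residual $6,113,020 reallocated over remaining lane-miles 190.7.
Redistributed shares: Central Greenway 1,282,227.58 → $1,282,230; Riverside Pavilion 4,830,792.42 → $4,830,790.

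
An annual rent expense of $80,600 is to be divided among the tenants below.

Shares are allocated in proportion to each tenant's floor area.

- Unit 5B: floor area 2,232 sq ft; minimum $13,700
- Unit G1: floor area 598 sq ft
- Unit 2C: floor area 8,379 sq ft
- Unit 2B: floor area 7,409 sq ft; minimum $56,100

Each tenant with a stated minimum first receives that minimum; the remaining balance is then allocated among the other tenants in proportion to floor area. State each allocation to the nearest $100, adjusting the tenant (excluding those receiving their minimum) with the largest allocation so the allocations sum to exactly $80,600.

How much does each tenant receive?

Unit 5B: $13,700 | Unit G1: $700 | Unit 2C: $10,100 | Unit 2B: $56,100

Minimums first: Unit 5B $13,700; Unit 2B $56,100. Remaining pool $10,800.
Remaining pool split over remaining floor area 8,977: Unit G1 719.44 → $700; Unit 2C 10,080.56 → $10,100.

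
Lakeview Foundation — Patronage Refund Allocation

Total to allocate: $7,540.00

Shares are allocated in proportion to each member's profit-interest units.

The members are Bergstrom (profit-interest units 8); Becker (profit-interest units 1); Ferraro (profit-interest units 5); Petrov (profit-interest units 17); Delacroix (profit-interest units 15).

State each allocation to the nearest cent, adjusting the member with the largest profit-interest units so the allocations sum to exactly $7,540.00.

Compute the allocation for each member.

Bergstrom: $1,311.30 · Becker: $163.91 · Ferraro: $819.57 · Petrov: $2,786.52 · Delacroix: $2,458.70

Total profit-interest units = 8 + 1 + 5 + 17 + 15 = 46.
Pro-rata amounts: Bergstrom 1,311.3043; Becker 163.9130; Ferraro 819.5652; Petrov 2,786.5217; Delacroix 2,458.6957.
After rounding (cent): Bergstrom $1,311.30; Becker $163.91; Ferraro $819.57; Petrov $2,786.52; Delacroix $2,458.70. Sum = $7,540.00.
Rounded total matches; no reconciliation needed.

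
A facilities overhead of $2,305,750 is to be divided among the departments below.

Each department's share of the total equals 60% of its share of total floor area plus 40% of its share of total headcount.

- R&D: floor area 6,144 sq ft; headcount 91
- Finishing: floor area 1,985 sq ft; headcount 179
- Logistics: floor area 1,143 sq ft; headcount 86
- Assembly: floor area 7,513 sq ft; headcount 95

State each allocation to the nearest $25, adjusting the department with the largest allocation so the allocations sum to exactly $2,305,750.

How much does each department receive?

Floor area total 16,785; headcount total 451.
Composite weights (60% floor area + 40% headcount): R&D 0.3003; Finishing 0.2297; Logistics 0.1171; Assembly 0.3528.
Proportional shares: R&D 692,495.58; Finishing 529,664.27; Logistics 270,079.08; Assembly 813,511.08.
After rounding ($25): R&D $692,500; Finishing $529,675; Logistics $270,075; Assembly $813,500. Sum = $2,305,750.
Rounded total matches; no reconciliation needed.

R&D: $692,500 | Finishing: $529,675 | Logistics: $270,075 | Assembly: $813,500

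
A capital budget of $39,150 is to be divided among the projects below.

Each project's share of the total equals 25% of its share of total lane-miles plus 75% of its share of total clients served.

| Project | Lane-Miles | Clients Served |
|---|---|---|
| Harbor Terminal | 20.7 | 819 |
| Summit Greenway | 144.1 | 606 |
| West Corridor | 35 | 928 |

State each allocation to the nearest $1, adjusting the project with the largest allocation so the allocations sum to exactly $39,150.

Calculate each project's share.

Lane-miles total 199.8; clients served total 2,353.
Composite weights (25% lane-miles + 75% clients served): Harbor Terminal 0.2870; Summit Greenway 0.3735; West Corridor 0.3396.
Raw shares: Harbor Terminal 11,234.12; Summit Greenway 14,621.08; West Corridor 13,294.81.
After rounding ($1): Harbor Terminal $11,234; Summit Greenway $14,621; West Corridor $13,295. Sum = $39,150.
Sum already equals the total — no adjustment.

Harbor Terminal: $11,234 | Summit Greenway: $14,621 | West Corridor: $13,295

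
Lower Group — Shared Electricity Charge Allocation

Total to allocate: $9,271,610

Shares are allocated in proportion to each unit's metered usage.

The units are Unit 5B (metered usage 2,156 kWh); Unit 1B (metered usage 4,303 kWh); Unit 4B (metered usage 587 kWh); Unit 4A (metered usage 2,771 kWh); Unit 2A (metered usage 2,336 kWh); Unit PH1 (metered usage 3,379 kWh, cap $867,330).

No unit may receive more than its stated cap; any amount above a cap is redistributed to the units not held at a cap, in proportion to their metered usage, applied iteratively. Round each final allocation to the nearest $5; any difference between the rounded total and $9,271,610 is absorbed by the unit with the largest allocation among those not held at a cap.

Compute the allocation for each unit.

Unit 5B: $1,490,960; Unit 1B: $2,975,695; Unit 4B: $405,935; Unit 4A: $1,916,255; Unit 2A: $1,615,435; Unit PH1: $867,330

Combined metered usage = 15,532.
Pro-rata shares before constraints: Unit 5B 1,286,994.02; Unit 1B 2,568,615.62; Unit 4B 350,401.43; Unit 4A 1,654,109.66; Unit 2A 1,394,442.503; Unit PH1 2,017,046.75.
Capped: Unit PH1 ($867,330); residual $8,404,280 reallocated over remaining metered usage 12,153.
Shares after redistribution: Unit 5B 1,490,959.24 → $1,490,960; Unit 1B 2,975,694.63 → $2,975,695; Unit 4B 405,933.71 → $405,935; Unit 4A 1,916,256.06 → $1,916,255; Unit 2A 1,615,436.36 → $1,615,435.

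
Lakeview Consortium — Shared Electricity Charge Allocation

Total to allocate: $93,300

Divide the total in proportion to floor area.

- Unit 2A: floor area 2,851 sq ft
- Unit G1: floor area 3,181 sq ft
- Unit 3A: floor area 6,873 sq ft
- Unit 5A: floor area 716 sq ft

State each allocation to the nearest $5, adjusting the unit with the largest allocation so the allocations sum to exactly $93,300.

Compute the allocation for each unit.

Sum of floor area: 13,621.
Unrounded shares: Unit 2A 2,851/13,621 × $93,300 = 19,528.54; Unit G1 3,181/13,621 × $93,300 = 21,788.95; Unit 3A 6,873/13,621 × $93,300 = 47,078.11; Unit 5A 716/13,621 × $93,300 = 4,904.40.
Rounded to nearest $5: Unit 2A $19,530; Unit G1 $21,790; Unit 3A $47,080; Unit 5A $4,905. Sum = $93,305.
Difference $93,300 − $93,305 = −$5 applied to largest allocation (Unit 3A): Unit 3A becomes $47,075.

Unit 2A: $19,530 | Unit G1: $21,790 | Unit 3A: $47,075 | Unit 5A: $4,905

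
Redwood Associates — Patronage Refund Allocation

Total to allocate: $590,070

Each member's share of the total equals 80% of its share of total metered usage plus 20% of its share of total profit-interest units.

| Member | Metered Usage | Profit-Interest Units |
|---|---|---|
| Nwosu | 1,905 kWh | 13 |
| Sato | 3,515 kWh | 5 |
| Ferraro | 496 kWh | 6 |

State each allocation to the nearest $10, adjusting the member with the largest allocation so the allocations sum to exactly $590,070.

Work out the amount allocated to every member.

Nwosu: $215,930 | Sato: $305,060 | Ferraro: $69,080

Totals — metered usage 5,916, profit-interest units 24.
Combined weights (80% metered usage + 20% profit-interest units): Nwosu 0.3659; Sato 0.5170; Ferraro 0.1171.
Pro-rata amounts: Nwosu 215,930.11; Sato 305,059.01; Ferraro 69,080.88.
Rounded to nearest $10: Nwosu $215,930; Sato $305,060; Ferraro $69,080. Sum = $590,070.
No rounding difference to absorb.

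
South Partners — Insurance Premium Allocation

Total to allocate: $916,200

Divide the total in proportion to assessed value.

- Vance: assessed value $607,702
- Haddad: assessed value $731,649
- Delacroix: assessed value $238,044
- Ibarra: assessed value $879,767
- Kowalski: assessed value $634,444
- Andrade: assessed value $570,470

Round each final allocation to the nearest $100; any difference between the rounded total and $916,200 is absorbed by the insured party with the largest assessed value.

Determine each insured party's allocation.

Vance: $152,000; Haddad: $183,000; Delacroix: $59,600; Ibarra: $220,200; Kowalski: $158,700; Andrade: $142,700

Total assessed value = 3,662,076.
Proportional shares: Vance 607,702/3,662,076 × $916,200 = 152,038.51; Haddad 731,649/3,662,076 × $916,200 = 183,048.31; Delacroix 238,044/3,662,076 × $916,200 = 59,555.27; Ibarra 879,767/3,662,076 × $916,200 = 220,105.35; Kowalski 634,444/3,662,076 × $916,200 = 158,728.98; Andrade 570,470/3,662,076 × $916,200 = 142,723.58.
Rounded to nearest $100: Vance $152,000; Haddad $183,000; Delacroix $59,600; Ibarra $220,100; Kowalski $158,700; Andrade $142,700. Sum = $916,100.
Difference $916,200 − $916,100 = +$100 applied to largest assessed value (Ibarra): Ibarra becomes $220,200.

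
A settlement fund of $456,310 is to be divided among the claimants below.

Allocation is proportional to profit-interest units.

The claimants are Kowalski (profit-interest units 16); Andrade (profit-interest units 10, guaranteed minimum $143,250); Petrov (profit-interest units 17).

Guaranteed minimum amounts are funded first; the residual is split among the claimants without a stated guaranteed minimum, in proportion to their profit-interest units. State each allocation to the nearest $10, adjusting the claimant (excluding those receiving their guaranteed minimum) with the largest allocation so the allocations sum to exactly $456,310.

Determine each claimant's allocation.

Guaranteed amounts: Andrade $143,250. Remaining pool $313,060.
Remaining pool split over remaining profit-interest units 33: Kowalski 151,786.67 → $151,790; Petrov 161,273.33 → $161,270.

Kowalski: $151,790; Andrade: $143,250; Petrov: $161,270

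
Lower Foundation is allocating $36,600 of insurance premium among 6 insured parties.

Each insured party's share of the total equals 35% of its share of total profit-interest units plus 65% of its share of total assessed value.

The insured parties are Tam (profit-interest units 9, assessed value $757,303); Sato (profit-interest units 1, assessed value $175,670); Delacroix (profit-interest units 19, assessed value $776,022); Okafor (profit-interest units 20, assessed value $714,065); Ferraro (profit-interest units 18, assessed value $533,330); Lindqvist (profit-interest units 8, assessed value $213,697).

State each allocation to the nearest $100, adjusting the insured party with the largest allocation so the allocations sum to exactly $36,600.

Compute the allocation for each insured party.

Profit-interest units total 75; assessed value total 3,170,087.
Combined weights (35% profit-interest units + 65% assessed value): Tam 0.1973; Sato 0.0407; Delacroix 0.2478; Okafor 0.2397; Ferraro 0.1934; Lindqvist 0.0812.
Pro-rata amounts: Tam 7,220.40; Sato 1,489.12; Delacroix 9,068.88; Okafor 8,774.72; Ferraro 7,076.79; Lindqvist 2,970.09.
Rounded to nearest $100: Tam $7,200; Sato $1,500; Delacroix $9,100; Okafor $8,800; Ferraro $7,100; Lindqvist $3,000. Sum = $36,700.
Difference $36,600 − $36,700 = −$100 applied to largest allocation (Delacroix): Delacroix becomes $9,000.

Tam: $7,200; Sato: $1,500; Delacroix: $9,000; Okafor: $8,800; Ferraro: $7,100; Lindqvist: $3,000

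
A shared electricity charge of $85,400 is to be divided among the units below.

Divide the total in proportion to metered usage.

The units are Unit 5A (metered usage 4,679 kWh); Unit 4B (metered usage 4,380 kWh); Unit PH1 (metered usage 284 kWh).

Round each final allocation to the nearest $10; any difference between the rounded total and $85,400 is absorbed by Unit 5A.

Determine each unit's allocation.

Sum of metered usage: 9,343.
Unrounded shares: Unit 5A 4,679/9,343 × $85,400 = 42,768.55; Unit 4B 4,380/9,343 × $85,400 = 40,035.53; Unit PH1 284/9,343 × $85,400 = 2,595.91.
At nearest $10: Unit 5A $42,770; Unit 4B $40,040; Unit PH1 $2,600. Sum = $85,410.
Difference $85,400 − $85,410 = −$10 applied to Unit 5A: Unit 5A becomes $42,760.

Unit 5A: $42,760 | Unit 4B: $40,040 | Unit PH1: $2,600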